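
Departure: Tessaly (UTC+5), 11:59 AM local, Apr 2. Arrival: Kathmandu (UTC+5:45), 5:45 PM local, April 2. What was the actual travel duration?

5 hours 1 minute

Kathmandu is 0:45 ahead of Tessaly.
Clock-face elapsed time (ignoring zones) is 5 hours 46 minutes.
Actual elapsed = 5 hours 46 minutes − 0:45 = 5 hours 1 minute.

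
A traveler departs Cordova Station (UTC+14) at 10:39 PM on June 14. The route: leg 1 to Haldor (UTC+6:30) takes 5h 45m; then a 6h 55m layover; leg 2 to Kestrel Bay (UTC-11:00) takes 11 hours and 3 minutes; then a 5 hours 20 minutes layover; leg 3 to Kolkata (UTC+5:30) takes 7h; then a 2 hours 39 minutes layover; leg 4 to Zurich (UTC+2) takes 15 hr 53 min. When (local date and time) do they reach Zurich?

5:14 PM on June 16

Convert departure to UTC: 10:39 PM − 14:00 = 8:39 AM UTC on Jun 14.
Add 5 hours 45 minutes leg 1 → 2:24 PM UTC.
Add 6 hours and 55 minutes layover in Haldor → 9:19 PM UTC.
Add 11 hours 3 minutes leg 2 → 8:22 AM UTC (Jun 15).
Add 5 hours and 20 minutes layover in Kestrel Bay → 1:42 PM UTC.
Add 7 hours leg 3 → 8:42 PM UTC.
Add 2 hours and 39 minutes layover in Kolkata → 11:21 PM UTC.
Add 15 hours 53 minutes leg 4 → 3:14 PM UTC (Jun 16).
Zurich is UTC+2:00, so local arrival = 3:14 PM + 2:00 = 5:14 PM on Jun 16.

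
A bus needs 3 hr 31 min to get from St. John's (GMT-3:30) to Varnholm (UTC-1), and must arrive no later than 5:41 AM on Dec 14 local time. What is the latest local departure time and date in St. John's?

11:40 PM on Dec 13

Target arrival in UTC: 5:41 AM + 1:00 = 6:41 AM on Dec 14.
Subtract 3 hours and 31 minutes → departure 3:10 AM UTC on Dec 14.
St. John's is UTC−3:30: 3:10 AM − 3:30 = 11:40 PM on Dec 13.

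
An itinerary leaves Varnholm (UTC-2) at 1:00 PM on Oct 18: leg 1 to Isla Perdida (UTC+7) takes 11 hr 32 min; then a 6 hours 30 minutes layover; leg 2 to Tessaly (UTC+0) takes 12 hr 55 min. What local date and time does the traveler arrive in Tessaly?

9:57 PM on October 19

Convert departure to UTC: 1:00 PM + 2:00 = 3:00 PM UTC on Oct 18.
Add 11 hours 32 minutes leg 1 → 2:32 AM UTC (Oct 19).
Add 6 hours 30 minutes layover in Isla Perdida → 9:02 AM UTC.
Add 12 hours and 55 minutes leg 2 → 9:57 PM UTC.
Tessaly is UTC+0, so local arrival is the same: 9:57 PM on Oct 19.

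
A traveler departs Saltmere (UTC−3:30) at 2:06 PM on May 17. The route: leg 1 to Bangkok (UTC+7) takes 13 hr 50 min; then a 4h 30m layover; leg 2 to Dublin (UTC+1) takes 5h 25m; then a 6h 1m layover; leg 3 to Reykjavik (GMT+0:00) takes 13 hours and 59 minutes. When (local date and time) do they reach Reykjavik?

Convert departure to UTC: 2:06 PM + 3:30 = 5:36 PM UTC on May 17.
Add 13 hours 50 minutes leg 1 → 7:26 AM UTC (May 18).
Add 4 hours 30 minutes layover in Bangkok → 11:56 AM UTC.
Add 5 hours 25 minutes leg 2 → 5:21 PM UTC.
Add 6 hours 1 minute layover in Dublin → 11:22 PM UTC.
Add 13 hours and 59 minutes leg 3 → 1:21 PM UTC (May 19).
Reykjavik is UTC+0, so local arrival is the same: 1:21 PM on May 19.

1:21 PM on May 19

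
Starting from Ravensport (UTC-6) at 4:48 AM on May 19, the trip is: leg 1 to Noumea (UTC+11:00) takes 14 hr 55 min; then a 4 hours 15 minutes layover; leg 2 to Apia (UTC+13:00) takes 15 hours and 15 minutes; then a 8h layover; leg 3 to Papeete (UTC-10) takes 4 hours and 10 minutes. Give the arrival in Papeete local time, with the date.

Convert departure to UTC: 4:48 AM + 6:00 = 10:48 AM UTC on May 19.
Add 14 hours 55 minutes leg 1 → 1:43 AM UTC (May 20).
Add 4 hours 15 minutes layover in Noumea → 5:58 AM UTC.
Add 15 hours and 15 minutes leg 2 → 9:13 PM UTC.
Add 8 hours layover in Apia → 5:13 AM UTC (May 21).
Add 4 hours 10 minutes leg 3 → 9:23 AM UTC.
Papeete is UTC−10:00, so local arrival = 9:23 AM − 10:00 = 11:23 PM on May 20.

11:23 PM on May 20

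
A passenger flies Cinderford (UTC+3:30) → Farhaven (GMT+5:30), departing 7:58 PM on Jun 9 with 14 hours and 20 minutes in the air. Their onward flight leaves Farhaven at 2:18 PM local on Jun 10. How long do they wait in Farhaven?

Convert departure to UTC: 7:58 PM − 3:30 = 4:28 PM UTC on Jun 9.
Add 14 hours 20 minutes flight time → 6:48 AM UTC (Jun 10).
Farhaven is UTC+5:30, so local arrival = 6:48 AM + 5:30 = 12:18 PM on Jun 10.
Layover = 2:18 PM − 12:18 PM = 2 hours.

2 hours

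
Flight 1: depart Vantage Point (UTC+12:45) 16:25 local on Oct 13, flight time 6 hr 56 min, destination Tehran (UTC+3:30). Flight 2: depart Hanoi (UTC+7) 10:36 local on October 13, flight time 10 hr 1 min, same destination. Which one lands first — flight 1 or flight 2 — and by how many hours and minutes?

the first, by 3 hours 1 minute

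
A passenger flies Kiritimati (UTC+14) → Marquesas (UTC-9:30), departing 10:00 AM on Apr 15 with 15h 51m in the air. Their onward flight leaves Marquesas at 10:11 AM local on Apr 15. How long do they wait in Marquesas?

Convert departure to UTC: 10:00 AM − 14:00 = 8:00 PM UTC on Apr 14.
Add 15 hours and 51 minutes flight time → 11:51 AM UTC (Apr 15).
Marquesas is UTC−9:30, so local arrival = 11:51 AM − 9:30 = 2:21 AM on Apr 15.
Layover = 10:11 AM − 2:21 AM = 7 hours 50 minutes.

7 hours 50 minutes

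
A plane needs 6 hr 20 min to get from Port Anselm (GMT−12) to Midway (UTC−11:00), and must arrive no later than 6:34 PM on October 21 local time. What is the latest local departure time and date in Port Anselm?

11:14 AM on Oct 21

Target arrival in UTC: 6:34 PM + 11:00 = 5:34 AM on Oct 22.
Subtract 6 hours 20 minutes → departure 11:14 PM UTC on Oct 21.
Port Anselm is UTC−12:00: 11:14 PM − 12:00 = 11:14 AM on Oct 21.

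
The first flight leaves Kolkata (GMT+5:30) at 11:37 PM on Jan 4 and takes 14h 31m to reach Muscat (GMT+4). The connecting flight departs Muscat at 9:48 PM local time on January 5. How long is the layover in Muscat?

Convert departure to UTC: 11:37 PM − 5:30 = 6:07 PM UTC on Jan 4.
Add 14 hours 31 minutes flight time → 8:38 AM UTC (Jan 5).
Muscat is UTC+4:00, so local arrival = 8:38 AM + 4:00 = 12:38 PM on Jan 5.
Layover = 9:48 PM − 12:38 PM = 9 hours 10 minutes.

9 hours 10 minutes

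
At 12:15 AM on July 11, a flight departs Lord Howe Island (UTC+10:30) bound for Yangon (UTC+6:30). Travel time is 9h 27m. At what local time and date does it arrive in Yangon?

Yangon is 4:00 behind Lord Howe Island.
After 9 hours 27 minutes it is 9:42 AM in Lord Howe Island.
Shift by the zone difference: 9:42 AM − 4:00 = 5:42 AM on Jul 11 in Yangon.

5:42 AM on July 11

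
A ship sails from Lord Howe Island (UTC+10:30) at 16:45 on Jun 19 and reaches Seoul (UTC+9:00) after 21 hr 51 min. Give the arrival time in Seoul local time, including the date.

13:06 on Jun 20

Convert departure to UTC: 16:45 − 10:30 = 06:15 UTC on Jun 19.
Add 21 hours and 51 minutes travel time → 04:06 UTC (Jun 20).
Seoul is UTC+9:00, so local arrival = 04:06 + 9:00 = 13:06 on Jun 20.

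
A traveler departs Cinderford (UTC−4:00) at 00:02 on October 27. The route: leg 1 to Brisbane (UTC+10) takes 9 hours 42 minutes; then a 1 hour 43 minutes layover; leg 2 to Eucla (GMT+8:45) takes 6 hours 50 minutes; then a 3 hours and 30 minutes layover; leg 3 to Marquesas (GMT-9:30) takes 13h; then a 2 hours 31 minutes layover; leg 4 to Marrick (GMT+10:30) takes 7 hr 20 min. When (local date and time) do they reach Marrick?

Convert departure to UTC: 00:02 + 4:00 = 04:02 UTC on Oct 27.
Add 9 hours 42 minutes leg 1 → 13:44 UTC.
Add 1 hour 43 minutes layover in Brisbane → 15:27 UTC.
Add 6 hours and 50 minutes leg 2 → 22:17 UTC.
Add 3 hours 30 minutes layover in Eucla → 01:47 UTC (Oct 28).
Add 13 hours leg 3 → 14:47 UTC.
Add 2 hours and 31 minutes layover in Marquesas → 17:18 UTC.
Add 7 hours and 20 minutes leg 4 → 00:38 UTC (Oct 29).
Marrick is UTC+10:30, so local arrival = 00:38 + 10:30 = 11:08 on Oct 29.

11:08 on October 29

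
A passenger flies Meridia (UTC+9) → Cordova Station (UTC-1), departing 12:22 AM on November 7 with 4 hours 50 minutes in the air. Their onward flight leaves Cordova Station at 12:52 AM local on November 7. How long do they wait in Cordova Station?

5 hours 40 minutes

Convert departure to UTC: 12:22 AM − 9:00 = 3:22 PM UTC on Nov 6.
Add 4 hours and 50 minutes flight time → 8:12 PM UTC.
Cordova Station is UTC−1:00, so local arrival = 8:12 PM − 1:00 = 7:12 PM on Nov 6.
Layover = 12:52 AM − 7:12 PM (+1 day) = 5 hours 40 minutes.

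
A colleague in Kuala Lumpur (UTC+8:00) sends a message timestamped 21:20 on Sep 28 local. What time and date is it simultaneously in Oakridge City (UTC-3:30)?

09:50 on Sep 28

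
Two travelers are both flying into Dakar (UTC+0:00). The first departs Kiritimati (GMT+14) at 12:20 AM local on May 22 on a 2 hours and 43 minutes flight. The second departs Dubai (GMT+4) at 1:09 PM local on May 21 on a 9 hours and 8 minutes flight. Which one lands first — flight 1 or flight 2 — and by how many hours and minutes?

Flight 1 in UTC: 12:20 AM − 14:00 = 10:20 AM on May 21.
+2 hours and 43 minutes → arrive 1:03 PM UTC on May 21.
Flight 2 in UTC: 1:09 PM − 4:00 = 9:09 AM on May 21.
+9 hours 8 minutes → arrive 6:17 PM UTC on May 21.
Flight 1 lands earlier by 5 hours 14 minutes.

the first, by 5 hours 14 minutes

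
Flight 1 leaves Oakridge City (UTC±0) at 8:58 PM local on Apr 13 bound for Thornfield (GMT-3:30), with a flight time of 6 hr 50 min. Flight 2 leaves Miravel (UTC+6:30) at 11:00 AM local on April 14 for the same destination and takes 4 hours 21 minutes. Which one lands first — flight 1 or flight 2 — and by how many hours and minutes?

the first, by 5 hours 3 minutes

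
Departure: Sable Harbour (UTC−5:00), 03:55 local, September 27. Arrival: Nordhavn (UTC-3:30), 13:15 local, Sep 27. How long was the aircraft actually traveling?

7 hours 50 minutes

Departure in UTC: 03:55 + 5:00 = 08:55 on Sep 27.
Arrival in UTC: 13:15 + 3:30 = 16:45 on Sep 27.
Elapsed = 16:45 − 08:55 = 7 hours 50 minutes.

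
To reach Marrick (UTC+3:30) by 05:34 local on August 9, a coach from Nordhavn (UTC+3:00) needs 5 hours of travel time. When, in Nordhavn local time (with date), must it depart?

00:04 on August 9

Target arrival in UTC: 05:34 − 3:30 = 02:04 on Aug 9.
Subtract 5 hours → departure 21:04 UTC on Aug 8.
Nordhavn is UTC+3:00: 21:04 + 3:00 = 00:04 on Aug 9.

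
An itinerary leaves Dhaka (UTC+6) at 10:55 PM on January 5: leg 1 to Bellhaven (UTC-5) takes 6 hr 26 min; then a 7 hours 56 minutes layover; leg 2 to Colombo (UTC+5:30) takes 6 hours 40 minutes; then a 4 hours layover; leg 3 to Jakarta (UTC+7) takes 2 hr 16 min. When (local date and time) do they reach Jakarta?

Convert departure to UTC: 10:55 PM − 6:00 = 4:55 PM UTC on Jan 5.
Add 6 hours and 26 minutes leg 1 → 11:21 PM UTC.
Add 7 hours 56 minutes layover in Bellhaven → 7:17 AM UTC (Jan 6).
Add 6 hours 40 minutes leg 2 → 1:57 PM UTC.
Add 4 hours layover in Colombo → 5:57 PM UTC.
Add 2 hours 16 minutes leg 3 → 8:13 PM UTC.
Jakarta is UTC+7:00, so local arrival = 8:13 PM + 7:00 = 3:13 AM on Jan 7.

3:13 AM on Jan 7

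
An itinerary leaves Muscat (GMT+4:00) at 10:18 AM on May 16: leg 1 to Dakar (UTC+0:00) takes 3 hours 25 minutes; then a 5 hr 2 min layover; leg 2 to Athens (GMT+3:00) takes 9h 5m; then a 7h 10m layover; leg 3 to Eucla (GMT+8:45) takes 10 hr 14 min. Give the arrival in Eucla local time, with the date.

Convert departure to UTC: 10:18 AM − 4:00 = 6:18 AM UTC on May 16.
Add 3 hours 25 minutes leg 1 → 9:43 AM UTC.
Add 5 hours and 2 minutes layover in Dakar → 2:45 PM UTC.
Add 9 hours 5 minutes leg 2 → 11:50 PM UTC.
Add 7 hours 10 minutes layover in Athens → 7:00 AM UTC (May 17).
Add 10 hours and 14 minutes leg 3 → 5:14 PM UTC.
Eucla is UTC+8:45, so local arrival = 5:14 PM + 8:45 = 1:59 AM on May 18.

1:59 AM on May 18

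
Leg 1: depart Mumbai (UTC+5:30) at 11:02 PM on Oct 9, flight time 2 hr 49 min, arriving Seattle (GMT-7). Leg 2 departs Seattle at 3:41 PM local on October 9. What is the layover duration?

Convert departure to UTC: 11:02 PM − 5:30 = 5:32 PM UTC on Oct 9.
Add 2 hours 49 minutes flight time → 8:21 PM UTC.
Seattle is UTC−7:00, so local arrival = 8:21 PM − 7:00 = 1:21 PM on Oct 9.
Layover = 3:41 PM − 1:21 PM = 2 hours 20 minutes.

2 hours 20 minutes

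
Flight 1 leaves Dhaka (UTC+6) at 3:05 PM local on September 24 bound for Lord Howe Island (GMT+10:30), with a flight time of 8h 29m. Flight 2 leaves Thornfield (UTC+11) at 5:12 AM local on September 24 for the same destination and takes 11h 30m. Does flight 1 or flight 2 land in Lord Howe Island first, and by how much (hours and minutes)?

the second, by 11 hours 52 minutes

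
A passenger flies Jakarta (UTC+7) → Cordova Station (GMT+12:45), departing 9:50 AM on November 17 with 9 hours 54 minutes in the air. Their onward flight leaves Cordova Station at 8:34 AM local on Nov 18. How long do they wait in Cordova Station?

Convert departure to UTC: 9:50 AM − 7:00 = 2:50 AM UTC on Nov 17.
Add 9 hours 54 minutes flight time → 12:44 PM UTC.
Cordova Station is UTC+12:45, so local arrival = 12:44 PM + 12:45 = 1:29 AM on Nov 18.
Layover = 8:34 AM − 1:29 AM = 7 hours 5 minutes.

7 hours 5 minutes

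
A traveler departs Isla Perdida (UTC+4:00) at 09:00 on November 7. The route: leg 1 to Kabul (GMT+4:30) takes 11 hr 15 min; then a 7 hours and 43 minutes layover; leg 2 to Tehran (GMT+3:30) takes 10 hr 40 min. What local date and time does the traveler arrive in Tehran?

14:08 on Nov 8

Convert departure to UTC: 09:00 − 4:00 = 05:00 UTC on Nov 7.
Add 11 hours 15 minutes leg 1 → 16:15 UTC.
Add 7 hours 43 minutes layover in Kabul → 23:58 UTC.
Add 10 hours and 40 minutes leg 2 → 10:38 UTC (Nov 8).
Tehran is UTC+3:30, so local arrival = 10:38 + 3:30 = 14:08 on Nov 8.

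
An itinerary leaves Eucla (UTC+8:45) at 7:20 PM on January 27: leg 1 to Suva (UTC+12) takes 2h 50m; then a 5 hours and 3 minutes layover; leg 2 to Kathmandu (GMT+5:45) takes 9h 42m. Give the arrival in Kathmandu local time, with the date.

9:55 AM on Jan 28

Convert departure to UTC: 7:20 PM − 8:45 = 10:35 AM UTC on Jan 27.
Add 2 hours 50 minutes leg 1 → 1:25 PM UTC.
Add 5 hours 3 minutes layover in Suva → 6:28 PM UTC.
Add 9 hours 42 minutes leg 2 → 4:10 AM UTC (Jan 28).
Kathmandu is UTC+5:45, so local arrival = 4:10 AM + 5:45 = 9:55 AM on Jan 28.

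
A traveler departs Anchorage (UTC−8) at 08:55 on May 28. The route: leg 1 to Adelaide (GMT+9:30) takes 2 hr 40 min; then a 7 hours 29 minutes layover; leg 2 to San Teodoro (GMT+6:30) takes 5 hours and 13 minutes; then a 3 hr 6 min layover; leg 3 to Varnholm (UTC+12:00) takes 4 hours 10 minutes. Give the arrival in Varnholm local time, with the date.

Convert departure to UTC: 08:55 + 8:00 = 16:55 UTC on May 28.
Add 2 hours 40 minutes leg 1 → 19:35 UTC.
Add 7 hours 29 minutes layover in Adelaide → 03:04 UTC (May 29).
Add 5 hours and 13 minutes leg 2 → 08:17 UTC.
Add 3 hours 6 minutes layover in San Teodoro → 11:23 UTC.
Add 4 hours and 10 minutes leg 3 → 15:33 UTC.
Varnholm is UTC+12:00, so local arrival = 15:33 + 12:00 = 03:33 on May 30.

03:33 on May 30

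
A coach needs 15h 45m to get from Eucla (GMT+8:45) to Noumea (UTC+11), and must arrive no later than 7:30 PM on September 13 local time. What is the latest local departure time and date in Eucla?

Target arrival in UTC: 7:30 PM − 11:00 = 8:30 AM on Sep 13.
Subtract 15 hours and 45 minutes → departure 4:45 PM UTC on Sep 12.
Eucla is UTC+8:45: 4:45 PM + 8:45 = 1:30 AM on Sep 13.

1:30 AM on September 13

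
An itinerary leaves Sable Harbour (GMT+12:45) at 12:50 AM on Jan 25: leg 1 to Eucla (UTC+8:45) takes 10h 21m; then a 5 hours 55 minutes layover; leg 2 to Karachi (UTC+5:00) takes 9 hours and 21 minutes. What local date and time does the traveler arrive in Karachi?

Convert departure to UTC: 12:50 AM − 12:45 = 12:05 PM UTC on Jan 24.
Add 10 hours 21 minutes leg 1 → 10:26 PM UTC.
Add 5 hours 55 minutes layover in Eucla → 4:21 AM UTC (Jan 25).
Add 9 hours 21 minutes leg 2 → 1:42 PM UTC.
Karachi is UTC+5:00, so local arrival = 1:42 PM + 5:00 = 6:42 PM on Jan 25.

6:42 PM on January 25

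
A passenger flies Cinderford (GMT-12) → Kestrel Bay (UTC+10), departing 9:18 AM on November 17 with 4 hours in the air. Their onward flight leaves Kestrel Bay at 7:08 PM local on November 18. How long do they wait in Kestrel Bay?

7 hours 50 minutes

Convert departure to UTC: 9:18 AM + 12:00 = 9:18 PM UTC on Nov 17.
Add 4 hours flight time → 1:18 AM UTC (Nov 18).
Kestrel Bay is UTC+10:00, so local arrival = 1:18 AM + 10:00 = 11:18 AM on Nov 18.
Layover = 7:08 PM − 11:18 AM = 7 hours 50 minutes.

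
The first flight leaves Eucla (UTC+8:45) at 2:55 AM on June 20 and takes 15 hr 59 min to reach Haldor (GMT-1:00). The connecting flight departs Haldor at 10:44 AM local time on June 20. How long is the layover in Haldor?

Convert departure to UTC: 2:55 AM − 8:45 = 6:10 PM UTC on Jun 19.
Add 15 hours and 59 minutes flight time → 10:09 AM UTC (Jun 20).
Haldor is UTC−1:00, so local arrival = 10:09 AM − 1:00 = 9:09 AM on Jun 20.
Layover = 10:44 AM − 9:09 AM = 1 hour 35 minutes.

1 hour 35 minutes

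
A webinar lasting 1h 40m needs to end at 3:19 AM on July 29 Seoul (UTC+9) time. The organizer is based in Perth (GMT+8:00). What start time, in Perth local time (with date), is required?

12:39 AM on July 29

Target end time in UTC: 3:19 AM − 9:00 = 6:19 PM on Jul 28.
Subtract 1 hour 40 minutes → start 4:39 PM UTC on Jul 28.
Perth is UTC+8:00: 4:39 PM + 8:00 = 12:39 AM on Jul 29.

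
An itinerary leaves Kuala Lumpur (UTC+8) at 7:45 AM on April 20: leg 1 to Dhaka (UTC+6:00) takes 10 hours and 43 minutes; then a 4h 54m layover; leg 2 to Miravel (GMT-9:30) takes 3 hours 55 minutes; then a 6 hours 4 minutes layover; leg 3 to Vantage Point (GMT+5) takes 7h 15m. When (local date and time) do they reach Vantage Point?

Convert departure to UTC: 7:45 AM − 8:00 = 11:45 PM UTC on Apr 19.
Add 10 hours 43 minutes leg 1 → 10:28 AM UTC (Apr 20).
Add 4 hours 54 minutes layover in Dhaka → 3:22 PM UTC.
Add 3 hours and 55 minutes leg 2 → 7:17 PM UTC.
Add 6 hours 4 minutes layover in Miravel → 1:21 AM UTC (Apr 21).
Add 7 hours and 15 minutes leg 3 → 8:36 AM UTC.
Vantage Point is UTC+5:00, so local arrival = 8:36 AM + 5:00 = 1:36 PM on Apr 21.

1:36 PM on April 21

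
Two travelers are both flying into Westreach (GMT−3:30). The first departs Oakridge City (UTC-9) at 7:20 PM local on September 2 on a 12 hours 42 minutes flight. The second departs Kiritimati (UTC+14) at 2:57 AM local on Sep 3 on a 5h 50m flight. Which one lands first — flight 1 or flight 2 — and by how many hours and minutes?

Flight 1 in UTC: 7:20 PM + 9:00 = 4:20 AM on Sep 3.
+12 hours and 42 minutes → arrive 5:02 PM UTC on Sep 3.
Flight 2 in UTC: 2:57 AM − 14:00 = 12:57 PM on Sep 2.
+5 hours and 50 minutes → arrive 6:47 PM UTC on Sep 2.
Flight 2 lands earlier by 22 hours 15 minutes.

the second, by 22 hours 15 minutes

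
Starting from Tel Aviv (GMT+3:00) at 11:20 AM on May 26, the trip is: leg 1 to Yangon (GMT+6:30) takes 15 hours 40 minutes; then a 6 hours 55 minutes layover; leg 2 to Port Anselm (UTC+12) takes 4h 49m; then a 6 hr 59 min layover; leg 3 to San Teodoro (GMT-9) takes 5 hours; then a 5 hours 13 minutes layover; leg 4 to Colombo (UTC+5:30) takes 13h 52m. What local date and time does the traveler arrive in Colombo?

Convert departure to UTC: 11:20 AM − 3:00 = 8:20 AM UTC on May 26.
Add 15 hours 40 minutes leg 1 → 12:00 AM UTC (May 27).
Add 6 hours and 55 minutes layover in Yangon → 6:55 AM UTC.
Add 4 hours 49 minutes leg 2 → 11:44 AM UTC.
Add 6 hours and 59 minutes layover in Port Anselm → 6:43 PM UTC.
Add 5 hours leg 3 → 11:43 PM UTC.
Add 5 hours 13 minutes layover in San Teodoro → 4:56 AM UTC (May 28).
Add 13 hours 52 minutes leg 4 → 6:48 PM UTC.
Colombo is UTC+5:30, so local arrival = 6:48 PM + 5:30 = 12:18 AM on May 29.

12:18 AM on May 29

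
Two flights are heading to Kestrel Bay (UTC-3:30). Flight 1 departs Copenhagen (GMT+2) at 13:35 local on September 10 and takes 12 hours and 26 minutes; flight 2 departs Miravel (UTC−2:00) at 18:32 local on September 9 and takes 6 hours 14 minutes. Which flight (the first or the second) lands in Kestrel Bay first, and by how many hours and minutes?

the second, by 21 hours 15 minutes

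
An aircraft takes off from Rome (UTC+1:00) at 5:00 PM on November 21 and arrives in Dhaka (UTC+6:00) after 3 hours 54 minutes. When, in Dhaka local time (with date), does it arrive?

1:54 AM on November 22

Convert departure to UTC: 5:00 PM − 1:00 = 4:00 PM UTC on Nov 21.
Add 3 hours 54 minutes travel time → 7:54 PM UTC.
Dhaka is UTC+6:00, so local arrival = 7:54 PM + 6:00 = 1:54 AM on Nov 22.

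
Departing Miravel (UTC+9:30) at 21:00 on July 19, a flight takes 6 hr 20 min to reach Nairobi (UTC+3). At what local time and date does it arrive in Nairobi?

Convert departure to UTC: 21:00 − 9:30 = 11:30 UTC on Jul 19.
Add 6 hours and 20 minutes travel time → 17:50 UTC.
Nairobi is UTC+3:00, so local arrival = 17:50 + 3:00 = 20:50 on Jul 19.

20:50 on Jul 19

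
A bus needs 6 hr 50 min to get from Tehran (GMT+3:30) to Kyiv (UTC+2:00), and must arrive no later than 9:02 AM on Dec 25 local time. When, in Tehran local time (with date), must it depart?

Target arrival in UTC: 9:02 AM − 2:00 = 7:02 AM on Dec 25.
Subtract 6 hours 50 minutes → departure 12:12 AM UTC on Dec 25.
Tehran is UTC+3:30: 12:12 AM + 3:30 = 3:42 AM on Dec 25.

3:42 AM on December 25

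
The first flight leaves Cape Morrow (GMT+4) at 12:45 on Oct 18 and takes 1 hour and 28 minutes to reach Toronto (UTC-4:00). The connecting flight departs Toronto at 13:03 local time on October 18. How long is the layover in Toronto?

6 hours 50 minutes

Convert departure to UTC: 12:45 − 4:00 = 08:45 UTC on Oct 18.
Add 1 hour and 28 minutes flight time → 10:13 UTC.
Toronto is UTC−4:00, so local arrival = 10:13 − 4:00 = 06:13 on Oct 18.
Layover = 13:03 − 06:13 = 6 hours 50 minutes.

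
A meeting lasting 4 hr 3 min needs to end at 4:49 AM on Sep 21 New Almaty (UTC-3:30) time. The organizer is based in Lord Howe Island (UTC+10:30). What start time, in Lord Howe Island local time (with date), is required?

2:46 PM on Sep 21

Target end time in UTC: 4:49 AM + 3:30 = 8:19 AM on Sep 21.
Subtract 4 hours 3 minutes → start 4:16 AM UTC on Sep 21.
Lord Howe Island is UTC+10:30: 4:16 AM + 10:30 = 2:46 PM on Sep 21.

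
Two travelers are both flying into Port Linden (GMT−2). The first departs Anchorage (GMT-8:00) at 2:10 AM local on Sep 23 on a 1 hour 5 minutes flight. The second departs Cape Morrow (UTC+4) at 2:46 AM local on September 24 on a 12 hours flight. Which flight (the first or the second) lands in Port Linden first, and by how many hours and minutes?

the first, by 23 hours 31 minutes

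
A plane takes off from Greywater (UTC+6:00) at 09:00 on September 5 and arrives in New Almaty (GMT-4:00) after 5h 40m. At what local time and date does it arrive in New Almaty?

04:40 on Sep 5

New Almaty is 10:00 behind Greywater.
After 5 hours 40 minutes it is 14:40 in Greywater.
Shift by the zone difference: 14:40 − 10:00 = 04:40 on Sep 5 in New Almaty.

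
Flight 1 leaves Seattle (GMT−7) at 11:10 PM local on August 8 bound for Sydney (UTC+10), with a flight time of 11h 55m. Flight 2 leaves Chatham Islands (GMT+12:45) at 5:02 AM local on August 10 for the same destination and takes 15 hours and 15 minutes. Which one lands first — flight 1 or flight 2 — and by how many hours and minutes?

the first, by 13 hours 27 minutes

Flight 1 in UTC: 11:10 PM + 7:00 = 6:10 AM on Aug 9.
+11 hours 55 minutes → arrive 6:05 PM UTC on Aug 9.
Flight 2 in UTC: 5:02 AM − 12:45 = 4:17 PM on Aug 9.
+15 hours and 15 minutes → arrive 7:32 AM UTC on Aug 10.
Flight 1 lands earlier by 13 hours 27 minutes.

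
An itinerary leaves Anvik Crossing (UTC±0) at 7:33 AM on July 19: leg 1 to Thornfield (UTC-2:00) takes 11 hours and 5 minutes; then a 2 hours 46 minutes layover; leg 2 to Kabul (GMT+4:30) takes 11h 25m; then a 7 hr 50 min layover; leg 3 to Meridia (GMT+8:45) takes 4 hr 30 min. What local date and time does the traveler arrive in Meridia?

Anvik Crossing is at UTC+0, so departure is already 7:33 AM UTC on Jul 19.
Add 11 hours and 5 minutes leg 1 → 6:38 PM UTC.
Add 2 hours and 46 minutes layover in Thornfield → 9:24 PM UTC.
Add 11 hours 25 minutes leg 2 → 8:49 AM UTC (Jul 20).
Add 7 hours 50 minutes layover in Kabul → 4:39 PM UTC.
Add 4 hours and 30 minutes leg 3 → 9:09 PM UTC.
Meridia is UTC+8:45, so local arrival = 9:09 PM + 8:45 = 5:54 AM on Jul 21.

5:54 AM on July 21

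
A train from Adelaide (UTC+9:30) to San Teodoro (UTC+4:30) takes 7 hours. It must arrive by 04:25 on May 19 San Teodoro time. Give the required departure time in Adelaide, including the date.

02:25 on May 19

Target arrival in UTC: 04:25 − 4:30 = 23:55 on May 18.
Subtract 7 hours → departure 16:55 UTC on May 18.
Adelaide is UTC+9:30: 16:55 + 9:30 = 02:25 on May 19.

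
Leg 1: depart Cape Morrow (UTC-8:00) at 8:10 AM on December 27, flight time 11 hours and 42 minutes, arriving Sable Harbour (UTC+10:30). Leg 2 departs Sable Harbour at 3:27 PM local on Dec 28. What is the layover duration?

Convert departure to UTC: 8:10 AM + 8:00 = 4:10 PM UTC on Dec 27.
Add 11 hours and 42 minutes flight time → 3:52 AM UTC (Dec 28).
Sable Harbour is UTC+10:30, so local arrival = 3:52 AM + 10:30 = 2:22 PM on Dec 28.
Layover = 3:27 PM − 2:22 PM = 1 hour 5 minutes.

1 hour 5 minutes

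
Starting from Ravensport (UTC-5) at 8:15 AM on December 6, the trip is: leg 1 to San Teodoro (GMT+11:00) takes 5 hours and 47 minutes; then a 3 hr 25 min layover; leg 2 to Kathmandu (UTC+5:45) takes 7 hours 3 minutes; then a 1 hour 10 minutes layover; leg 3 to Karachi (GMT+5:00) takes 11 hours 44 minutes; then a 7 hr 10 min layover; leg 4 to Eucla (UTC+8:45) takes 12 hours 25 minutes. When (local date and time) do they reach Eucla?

Convert departure to UTC: 8:15 AM + 5:00 = 1:15 PM UTC on Dec 6.
Add 5 hours and 47 minutes leg 1 → 7:02 PM UTC.
Add 3 hours 25 minutes layover in San Teodoro → 10:27 PM UTC.
Add 7 hours and 3 minutes leg 2 → 5:30 AM UTC (Dec 7).
Add 1 hour and 10 minutes layover in Kathmandu → 6:40 AM UTC.
Add 11 hours 44 minutes leg 3 → 6:24 PM UTC.
Add 7 hours and 10 minutes layover in Karachi → 1:34 AM UTC (Dec 8).
Add 12 hours 25 minutes leg 4 → 1:59 PM UTC.
Eucla is UTC+8:45, so local arrival = 1:59 PM + 8:45 = 10:44 PM on Dec 8.

10:44 PM on December 8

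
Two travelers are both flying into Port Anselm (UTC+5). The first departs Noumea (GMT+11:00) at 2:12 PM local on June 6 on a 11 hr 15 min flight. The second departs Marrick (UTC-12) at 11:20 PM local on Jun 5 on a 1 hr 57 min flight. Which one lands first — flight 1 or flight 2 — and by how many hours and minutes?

Flight 1 in UTC: 2:12 PM − 11:00 = 3:12 AM on Jun 6.
+11 hours and 15 minutes → arrive 2:27 PM UTC on Jun 6.
Flight 2 in UTC: 11:20 PM + 12:00 = 11:20 AM on Jun 6.
+1 hour and 57 minutes → arrive 1:17 PM UTC on Jun 6.
Flight 2 lands earlier by 1 hour 10 minutes.

the second, by 1 hour 10 minutes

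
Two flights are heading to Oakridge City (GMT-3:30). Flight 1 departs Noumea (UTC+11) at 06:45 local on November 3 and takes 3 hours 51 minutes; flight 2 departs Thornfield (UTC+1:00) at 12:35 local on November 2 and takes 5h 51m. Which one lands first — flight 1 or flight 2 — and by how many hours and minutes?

the second, by 6 hours 10 minutes

Flight 1 in UTC: 06:45 − 11:00 = 19:45 on Nov 2.
+3 hours 51 minutes → arrive 23:36 UTC on Nov 2.
Flight 2 in UTC: 12:35 − 1:00 = 11:35 on Nov 2.
+5 hours and 51 minutes → arrive 17:26 UTC on Nov 2.
Flight 2 lands earlier by 6 hours 10 minutes.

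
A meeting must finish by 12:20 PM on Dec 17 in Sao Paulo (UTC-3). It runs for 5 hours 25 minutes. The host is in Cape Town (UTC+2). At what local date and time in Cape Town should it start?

11:55 AM on December 17

Target end time in UTC: 12:20 PM + 3:00 = 3:20 PM on Dec 17.
Subtract 5 hours 25 minutes → start 9:55 AM UTC on Dec 17.
Cape Town is UTC+2:00: 9:55 AM + 2:00 = 11:55 AM on Dec 17.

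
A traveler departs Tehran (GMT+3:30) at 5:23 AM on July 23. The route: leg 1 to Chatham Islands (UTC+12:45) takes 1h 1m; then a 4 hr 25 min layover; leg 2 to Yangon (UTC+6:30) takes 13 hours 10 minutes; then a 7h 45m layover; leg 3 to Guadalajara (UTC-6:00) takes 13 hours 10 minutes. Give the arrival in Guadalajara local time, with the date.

11:24 AM on Jul 24

Convert departure to UTC: 5:23 AM − 3:30 = 1:53 AM UTC on Jul 23.
Add 1 hour 1 minute leg 1 → 2:54 AM UTC.
Add 4 hours and 25 minutes layover in Chatham Islands → 7:19 AM UTC.
Add 13 hours and 10 minutes leg 2 → 8:29 PM UTC.
Add 7 hours 45 minutes layover in Yangon → 4:14 AM UTC (Jul 24).
Add 13 hours and 10 minutes leg 3 → 5:24 PM UTC.
Guadalajara is UTC−6:00, so local arrival = 5:24 PM − 6:00 = 11:24 AM on Jul 24.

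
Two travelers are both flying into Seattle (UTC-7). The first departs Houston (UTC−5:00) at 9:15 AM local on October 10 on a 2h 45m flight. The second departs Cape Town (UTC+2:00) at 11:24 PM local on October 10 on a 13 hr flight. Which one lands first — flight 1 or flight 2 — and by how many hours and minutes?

the first, by 17 hours 24 minutes

Flight 1 in UTC: 9:15 AM + 5:00 = 2:15 PM on Oct 10.
+2 hours and 45 minutes → arrive 5:00 PM UTC on Oct 10.
Flight 2 in UTC: 11:24 PM − 2:00 = 9:24 PM on Oct 10.
+13 hours → arrive 10:24 AM UTC on Oct 11.
Flight 1 lands earlier by 17 hours 24 minutes.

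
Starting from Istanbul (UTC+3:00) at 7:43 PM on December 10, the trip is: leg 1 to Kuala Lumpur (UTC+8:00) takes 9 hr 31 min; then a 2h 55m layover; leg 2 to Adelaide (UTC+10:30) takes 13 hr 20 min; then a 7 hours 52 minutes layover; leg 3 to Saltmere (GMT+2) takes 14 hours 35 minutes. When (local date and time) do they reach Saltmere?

6:56 PM on December 12

Convert departure to UTC: 7:43 PM − 3:00 = 4:43 PM UTC on Dec 10.
Add 9 hours and 31 minutes leg 1 → 2:14 AM UTC (Dec 11).
Add 2 hours and 55 minutes layover in Kuala Lumpur → 5:09 AM UTC.
Add 13 hours and 20 minutes leg 2 → 6:29 PM UTC.
Add 7 hours 52 minutes layover in Adelaide → 2:21 AM UTC (Dec 12).
Add 14 hours 35 minutes leg 3 → 4:56 PM UTC.
Saltmere is UTC+2:00, so local arrival = 4:56 PM + 2:00 = 6:56 PM on Dec 12.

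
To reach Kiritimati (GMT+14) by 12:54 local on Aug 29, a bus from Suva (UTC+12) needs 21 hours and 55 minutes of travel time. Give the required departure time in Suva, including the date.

Target arrival in UTC: 12:54 − 14:00 = 22:54 on Aug 28.
Subtract 21 hours and 55 minutes → departure 00:59 UTC on Aug 28.
Suva is UTC+12:00: 00:59 + 12:00 = 12:59 on Aug 28.

12:59 on August 28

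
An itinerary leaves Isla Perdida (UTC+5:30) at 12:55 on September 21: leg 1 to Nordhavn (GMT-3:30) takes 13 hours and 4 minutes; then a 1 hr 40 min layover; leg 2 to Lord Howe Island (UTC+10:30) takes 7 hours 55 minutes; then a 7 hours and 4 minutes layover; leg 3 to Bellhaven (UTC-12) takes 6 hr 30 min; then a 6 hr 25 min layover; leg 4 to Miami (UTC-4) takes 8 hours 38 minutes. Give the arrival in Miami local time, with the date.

Convert departure to UTC: 12:55 − 5:30 = 07:25 UTC on Sep 21.
Add 13 hours 4 minutes leg 1 → 20:29 UTC.
Add 1 hour 40 minutes layover in Nordhavn → 22:09 UTC.
Add 7 hours 55 minutes leg 2 → 06:04 UTC (Sep 22).
Add 7 hours 4 minutes layover in Lord Howe Island → 13:08 UTC.
Add 6 hours and 30 minutes leg 3 → 19:38 UTC.
Add 6 hours and 25 minutes layover in Bellhaven → 02:03 UTC (Sep 23).
Add 8 hours and 38 minutes leg 4 → 10:41 UTC.
Miami is UTC−4:00, so local arrival = 10:41 − 4:00 = 06:41 on Sep 23.

06:41 on September 23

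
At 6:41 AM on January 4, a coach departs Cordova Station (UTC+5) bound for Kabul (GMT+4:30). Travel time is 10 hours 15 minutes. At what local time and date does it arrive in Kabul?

4:26 PM on January 4

Convert departure to UTC: 6:41 AM − 5:00 = 1:41 AM UTC on Jan 4.
Add 10 hours 15 minutes travel time → 11:56 AM UTC.
Kabul is UTC+4:30, so local arrival = 11:56 AM + 4:30 = 4:26 PM on Jan 4.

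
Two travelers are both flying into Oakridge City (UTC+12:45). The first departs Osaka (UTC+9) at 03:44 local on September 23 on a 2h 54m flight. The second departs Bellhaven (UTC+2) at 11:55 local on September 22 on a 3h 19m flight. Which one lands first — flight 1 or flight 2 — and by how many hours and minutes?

the second, by 8 hours 24 minutes

Flight 1 in UTC: 03:44 − 9:00 = 18:44 on Sep 22.
+2 hours 54 minutes → arrive 21:38 UTC on Sep 22.
Flight 2 in UTC: 11:55 − 2:00 = 09:55 on Sep 22.
+3 hours 19 minutes → arrive 13:14 UTC on Sep 22.
Flight 2 lands earlier by 8 hours 24 minutes.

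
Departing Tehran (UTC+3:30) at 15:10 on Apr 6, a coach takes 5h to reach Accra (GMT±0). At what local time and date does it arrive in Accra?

16:40 on Apr 6

Accra is 3:30 behind Tehran.
After 5 hours it is 20:10 in Tehran.
Shift by the zone difference: 20:10 − 3:30 = 16:40 on Apr 6 in Accra.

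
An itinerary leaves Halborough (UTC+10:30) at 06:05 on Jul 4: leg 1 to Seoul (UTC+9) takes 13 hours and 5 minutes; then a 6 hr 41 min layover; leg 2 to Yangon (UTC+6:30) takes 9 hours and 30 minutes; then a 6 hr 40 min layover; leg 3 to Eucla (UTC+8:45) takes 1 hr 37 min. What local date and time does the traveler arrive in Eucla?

17:53 on July 5

Convert departure to UTC: 06:05 − 10:30 = 19:35 UTC on Jul 3.
Add 13 hours 5 minutes leg 1 → 08:40 UTC (Jul 4).
Add 6 hours 41 minutes layover in Seoul → 15:21 UTC.
Add 9 hours and 30 minutes leg 2 → 00:51 UTC (Jul 5).
Add 6 hours 40 minutes layover in Yangon → 07:31 UTC.
Add 1 hour and 37 minutes leg 3 → 09:08 UTC.
Eucla is UTC+8:45, so local arrival = 09:08 + 8:45 = 17:53 on Jul 5.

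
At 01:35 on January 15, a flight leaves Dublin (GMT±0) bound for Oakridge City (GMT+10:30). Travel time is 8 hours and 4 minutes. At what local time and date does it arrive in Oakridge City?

Dublin is at UTC+0, so departure is already 01:35 UTC on Jan 15.
Add 8 hours 4 minutes travel time → 09:39 UTC.
Oakridge City is UTC+10:30, so local arrival = 09:39 + 10:30 = 20:09 on Jan 15.

20:09 on January 15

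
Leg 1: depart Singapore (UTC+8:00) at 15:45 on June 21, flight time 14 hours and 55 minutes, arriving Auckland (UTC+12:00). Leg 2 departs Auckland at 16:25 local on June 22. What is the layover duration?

Convert departure to UTC: 15:45 − 8:00 = 07:45 UTC on Jun 21.
Add 14 hours and 55 minutes flight time → 22:40 UTC.
Auckland is UTC+12:00, so local arrival = 22:40 + 12:00 = 10:40 on Jun 22.
Layover = 16:25 − 10:40 = 5 hours 45 minutes.

5 hours 45 minutes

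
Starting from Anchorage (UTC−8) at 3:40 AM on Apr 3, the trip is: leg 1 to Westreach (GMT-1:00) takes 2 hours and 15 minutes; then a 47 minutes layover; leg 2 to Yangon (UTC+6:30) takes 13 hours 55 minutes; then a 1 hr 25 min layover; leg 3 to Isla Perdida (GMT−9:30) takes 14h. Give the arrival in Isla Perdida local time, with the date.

Convert departure to UTC: 3:40 AM + 8:00 = 11:40 AM UTC on Apr 3.
Add 2 hours and 15 minutes leg 1 → 1:55 PM UTC.
Add 47 minutes layover in Westreach → 2:42 PM UTC.
Add 13 hours 55 minutes leg 2 → 4:37 AM UTC (Apr 4).
Add 1 hour 25 minutes layover in Yangon → 6:02 AM UTC.
Add 14 hours leg 3 → 8:02 PM UTC.
Isla Perdida is UTC−9:30, so local arrival = 8:02 PM − 9:30 = 10:32 AM on Apr 4.

10:32 AM on Apr 4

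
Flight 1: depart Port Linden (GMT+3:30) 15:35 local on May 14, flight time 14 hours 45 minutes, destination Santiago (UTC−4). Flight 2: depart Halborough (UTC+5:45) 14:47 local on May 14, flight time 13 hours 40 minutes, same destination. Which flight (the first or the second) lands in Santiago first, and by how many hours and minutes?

the second, by 4 hours 8 minutes

Flight 1 in UTC: 15:35 − 3:30 = 12:05 on May 14.
+14 hours 45 minutes → arrive 02:50 UTC on May 15.
Flight 2 in UTC: 14:47 − 5:45 = 09:02 on May 14.
+13 hours and 40 minutes → arrive 22:42 UTC on May 14.
Flight 2 lands earlier by 4 hours 8 minutes.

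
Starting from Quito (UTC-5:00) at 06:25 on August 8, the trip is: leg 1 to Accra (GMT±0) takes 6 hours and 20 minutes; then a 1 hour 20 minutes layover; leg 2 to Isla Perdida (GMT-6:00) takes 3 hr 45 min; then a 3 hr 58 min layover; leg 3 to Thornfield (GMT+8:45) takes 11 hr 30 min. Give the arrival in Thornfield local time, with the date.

Convert departure to UTC: 06:25 + 5:00 = 11:25 UTC on Aug 8.
Add 6 hours and 20 minutes leg 1 → 17:45 UTC.
Add 1 hour 20 minutes layover in Accra → 19:05 UTC.
Add 3 hours and 45 minutes leg 2 → 22:50 UTC.
Add 3 hours 58 minutes layover in Isla Perdida → 02:48 UTC (Aug 9).
Add 11 hours 30 minutes leg 3 → 14:18 UTC.
Thornfield is UTC+8:45, so local arrival = 14:18 + 8:45 = 23:03 on Aug 9.

23:03 on Aug 9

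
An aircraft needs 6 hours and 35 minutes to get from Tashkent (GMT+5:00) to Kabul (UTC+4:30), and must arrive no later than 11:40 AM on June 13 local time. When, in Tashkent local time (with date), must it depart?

5:35 AM on Jun 13

Target arrival in UTC: 11:40 AM − 4:30 = 7:10 AM on Jun 13.
Subtract 6 hours and 35 minutes → departure 12:35 AM UTC on Jun 13.
Tashkent is UTC+5:00: 12:35 AM + 5:00 = 5:35 AM on Jun 13.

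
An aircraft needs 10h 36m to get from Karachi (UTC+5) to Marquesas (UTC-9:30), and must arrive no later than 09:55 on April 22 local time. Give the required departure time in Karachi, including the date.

Target arrival in UTC: 09:55 + 9:30 = 19:25 on Apr 22.
Subtract 10 hours and 36 minutes → departure 08:49 UTC on Apr 22.
Karachi is UTC+5:00: 08:49 + 5:00 = 13:49 on Apr 22.

13:49 on April 22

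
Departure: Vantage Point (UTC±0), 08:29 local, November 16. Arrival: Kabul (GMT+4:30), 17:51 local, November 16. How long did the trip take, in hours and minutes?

Departure is already UTC: 08:29 on Nov 16.
Arrival in UTC: 17:51 − 4:30 = 13:21 on Nov 16.
Elapsed = 13:21 − 08:29 = 4 hours 52 minutes.

4 hours 52 minutes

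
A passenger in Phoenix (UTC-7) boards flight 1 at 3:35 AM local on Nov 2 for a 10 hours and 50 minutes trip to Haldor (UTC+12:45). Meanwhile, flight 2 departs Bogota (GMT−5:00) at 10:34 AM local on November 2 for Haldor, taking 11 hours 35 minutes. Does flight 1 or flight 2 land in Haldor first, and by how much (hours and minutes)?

the first, by 5 hours 44 minutes

Flight 1 in UTC: 3:35 AM + 7:00 = 10:35 AM on Nov 2.
+10 hours and 50 minutes → arrive 9:25 PM UTC on Nov 2.
Flight 2 in UTC: 10:34 AM + 5:00 = 3:34 PM on Nov 2.
+11 hours 35 minutes → arrive 3:09 AM UTC on Nov 3.
Flight 1 lands earlier by 5 hours 44 minutes.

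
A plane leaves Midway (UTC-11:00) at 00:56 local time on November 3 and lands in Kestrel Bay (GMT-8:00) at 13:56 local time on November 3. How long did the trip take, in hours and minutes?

Departure in UTC: 00:56 + 11:00 = 11:56 on Nov 3.
Arrival in UTC: 13:56 + 8:00 = 21:56 on Nov 3.
Elapsed = 21:56 − 11:56 = 10 hours.

10 hours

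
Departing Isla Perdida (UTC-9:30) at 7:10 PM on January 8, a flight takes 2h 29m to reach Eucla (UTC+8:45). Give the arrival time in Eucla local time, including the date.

Eucla is 18:15 ahead of Isla Perdida.
After 2 hours and 29 minutes it is 9:39 PM in Isla Perdida.
Shift by the zone difference: 9:39 PM + 18:15 = 3:54 PM on Jan 9 in Eucla.

3:54 PM on Jan 9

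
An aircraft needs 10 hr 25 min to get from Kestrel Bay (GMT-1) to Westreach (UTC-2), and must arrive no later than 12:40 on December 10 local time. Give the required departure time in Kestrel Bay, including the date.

03:15 on December 10

Target arrival in UTC: 12:40 + 2:00 = 14:40 on Dec 10.
Subtract 10 hours and 25 minutes → departure 04:15 UTC on Dec 10.
Kestrel Bay is UTC−1:00: 04:15 − 1:00 = 03:15 on Dec 10.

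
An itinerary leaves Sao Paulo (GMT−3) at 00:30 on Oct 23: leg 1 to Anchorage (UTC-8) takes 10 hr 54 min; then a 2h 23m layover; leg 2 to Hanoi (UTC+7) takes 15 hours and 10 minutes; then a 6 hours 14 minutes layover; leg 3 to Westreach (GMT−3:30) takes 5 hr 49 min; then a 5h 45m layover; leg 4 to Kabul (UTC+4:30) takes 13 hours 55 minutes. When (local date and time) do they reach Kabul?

20:10 on Oct 25

Convert departure to UTC: 00:30 + 3:00 = 03:30 UTC on Oct 23.
Add 10 hours 54 minutes leg 1 → 14:24 UTC.
Add 2 hours and 23 minutes layover in Anchorage → 16:47 UTC.
Add 15 hours and 10 minutes leg 2 → 07:57 UTC (Oct 24).
Add 6 hours 14 minutes layover in Hanoi → 14:11 UTC.
Add 5 hours 49 minutes leg 3 → 20:00 UTC.
Add 5 hours and 45 minutes layover in Westreach → 01:45 UTC (Oct 25).
Add 13 hours and 55 minutes leg 4 → 15:40 UTC.
Kabul is UTC+4:30, so local arrival = 15:40 + 4:30 = 20:10 on Oct 25.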